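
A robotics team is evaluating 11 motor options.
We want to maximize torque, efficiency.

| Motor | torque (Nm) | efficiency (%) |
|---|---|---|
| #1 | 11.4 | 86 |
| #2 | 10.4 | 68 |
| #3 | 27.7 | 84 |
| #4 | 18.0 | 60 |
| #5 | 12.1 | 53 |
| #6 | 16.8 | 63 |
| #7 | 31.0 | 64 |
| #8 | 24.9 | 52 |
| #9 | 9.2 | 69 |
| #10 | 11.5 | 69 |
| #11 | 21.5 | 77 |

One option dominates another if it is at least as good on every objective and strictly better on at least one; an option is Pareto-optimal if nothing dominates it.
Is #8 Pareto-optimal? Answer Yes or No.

#3 vs #8: torque 27.7≥24.9, efficiency 84≥52 — #3 is at least as good on every objective and strictly better on at least one, so #3 dominates #8.

No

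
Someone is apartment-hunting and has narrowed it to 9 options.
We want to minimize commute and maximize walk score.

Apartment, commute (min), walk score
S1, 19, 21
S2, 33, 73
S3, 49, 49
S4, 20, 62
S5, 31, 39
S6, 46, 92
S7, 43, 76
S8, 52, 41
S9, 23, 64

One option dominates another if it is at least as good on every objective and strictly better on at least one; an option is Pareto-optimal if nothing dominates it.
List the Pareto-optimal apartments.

S1, S2, S4, S6, S7, S9

S1: not dominated (best commute).
S2: not dominated.
S3: dominated by S2 (commute 33≤49, walk score 73≥49).
S4: not dominated.
S5: dominated by S4 (commute 20≤31, walk score 62≥39).
S6: not dominated (best walk score).
S7: not dominated.
S8: dominated by S2 (commute 33≤52, walk score 73≥41).
S9: not dominated.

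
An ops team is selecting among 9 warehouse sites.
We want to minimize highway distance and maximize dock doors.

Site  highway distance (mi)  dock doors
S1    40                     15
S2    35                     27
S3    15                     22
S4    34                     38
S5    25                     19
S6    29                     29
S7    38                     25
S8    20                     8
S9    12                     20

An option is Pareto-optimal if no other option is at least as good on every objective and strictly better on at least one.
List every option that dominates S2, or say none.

S4: highway distance 34≤35, dock doors 38≥27 — dominates S2.
S6: highway distance 29≤35, dock doors 29≥27 — dominates S2.
Others (S1, S3, S5, S7, S8, S9) are each worse than S2 on at least one objective.

S4, S6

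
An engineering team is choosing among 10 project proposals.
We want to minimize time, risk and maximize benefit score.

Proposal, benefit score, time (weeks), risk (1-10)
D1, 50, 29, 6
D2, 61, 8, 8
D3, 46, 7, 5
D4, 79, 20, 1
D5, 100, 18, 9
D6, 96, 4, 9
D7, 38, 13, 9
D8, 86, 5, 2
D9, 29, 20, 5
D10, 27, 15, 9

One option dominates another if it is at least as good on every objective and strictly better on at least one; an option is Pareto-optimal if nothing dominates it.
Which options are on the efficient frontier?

D4, D5, D6, D8

D1: dominated by D4 (benefit score 79≥50, time 20≤29, risk 1≤6).
D2: dominated by D8 (benefit score 86≥61, time 5≤8, risk 2≤8).
D3: dominated by D8 (benefit score 86≥46, time 5≤7, risk 2≤5).
D4: not dominated (best risk).
D5: not dominated (best benefit score).
D6: not dominated (best time).
D7: dominated by D2 (benefit score 61≥38, time 8≤13, risk 8≤9).
D8: not dominated.
D9: dominated by D3 (benefit score 46≥29, time 7≤20, risk 5≤5).
D10: dominated by D2 (benefit score 61≥27, time 8≤15, risk 8≤9).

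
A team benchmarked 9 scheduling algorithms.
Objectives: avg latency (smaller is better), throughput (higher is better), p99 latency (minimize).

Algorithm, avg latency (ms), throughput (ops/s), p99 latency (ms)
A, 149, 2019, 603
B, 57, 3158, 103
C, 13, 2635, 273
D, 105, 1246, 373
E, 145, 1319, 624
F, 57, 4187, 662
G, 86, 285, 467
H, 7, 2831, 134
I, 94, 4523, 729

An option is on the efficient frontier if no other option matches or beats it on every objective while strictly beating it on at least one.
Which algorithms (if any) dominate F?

none

A: worse on avg latency (149 vs 57).
B: worse on throughput (3158 vs 4187).
C: worse on throughput (2635 vs 4187).
D: worse on avg latency (105 vs 57).
E: worse on avg latency (145 vs 57).
G: worse on avg latency (86 vs 57).
H: worse on throughput (2831 vs 4187).
I: worse on avg latency (94 vs 57).
No option dominates F.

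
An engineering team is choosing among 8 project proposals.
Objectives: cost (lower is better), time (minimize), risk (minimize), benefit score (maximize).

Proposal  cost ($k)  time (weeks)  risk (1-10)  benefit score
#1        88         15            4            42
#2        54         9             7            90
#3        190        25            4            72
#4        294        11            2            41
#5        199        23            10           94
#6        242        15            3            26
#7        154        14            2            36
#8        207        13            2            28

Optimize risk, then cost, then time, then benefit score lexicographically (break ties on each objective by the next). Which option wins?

First minimize risk: best is 2, kept {#4, #7, #8}.
Then minimize cost: best is 154, kept {#7}.

#7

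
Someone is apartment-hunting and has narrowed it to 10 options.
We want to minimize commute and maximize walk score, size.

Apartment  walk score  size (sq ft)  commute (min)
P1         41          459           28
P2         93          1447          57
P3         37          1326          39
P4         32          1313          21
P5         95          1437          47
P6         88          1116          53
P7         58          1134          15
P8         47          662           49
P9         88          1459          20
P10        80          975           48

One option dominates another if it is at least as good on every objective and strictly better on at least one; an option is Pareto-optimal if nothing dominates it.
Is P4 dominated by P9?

P9 vs P4: walk score 88≥32, size 1459≥1313, commute 20≤21 — P9 is at least as good on every objective with at least one strict improvement.

Yes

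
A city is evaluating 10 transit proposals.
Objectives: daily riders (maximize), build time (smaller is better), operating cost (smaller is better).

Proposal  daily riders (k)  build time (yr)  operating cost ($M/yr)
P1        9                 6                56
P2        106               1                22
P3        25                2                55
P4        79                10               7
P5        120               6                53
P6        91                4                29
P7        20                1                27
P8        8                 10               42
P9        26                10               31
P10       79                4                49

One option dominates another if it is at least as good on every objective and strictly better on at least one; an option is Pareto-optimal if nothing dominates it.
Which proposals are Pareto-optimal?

P2, P4, P5

P1: dominated by P2 (daily riders 106≥9, build time 1≤6, operating cost 22≤56).
P2: not dominated.
P3: dominated by P2 (daily riders 106≥25, build time 1≤2, operating cost 22≤55).
P4: not dominated (best operating cost).
P5: not dominated (best daily riders).
P6: dominated by P2 (daily riders 106≥91, build time 1≤4, operating cost 22≤29).
P7: dominated by P2 (daily riders 106≥20, build time 1≤1, operating cost 22≤27).
P8: dominated by P2 (daily riders 106≥8, build time 1≤10, operating cost 22≤42).
P9: dominated by P2 (daily riders 106≥26, build time 1≤10, operating cost 22≤31).
P10: dominated by P2 (daily riders 106≥79, build time 1≤4, operating cost 22≤49).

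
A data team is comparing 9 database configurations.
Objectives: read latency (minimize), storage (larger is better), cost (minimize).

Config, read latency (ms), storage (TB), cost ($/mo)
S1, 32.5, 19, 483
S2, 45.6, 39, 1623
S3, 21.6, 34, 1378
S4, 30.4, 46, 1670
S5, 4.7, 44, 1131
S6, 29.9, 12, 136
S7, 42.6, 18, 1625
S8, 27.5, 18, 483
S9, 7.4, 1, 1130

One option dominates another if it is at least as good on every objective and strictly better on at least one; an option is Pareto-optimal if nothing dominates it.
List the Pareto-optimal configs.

S1: not dominated.
S2: dominated by S5 (read latency 4.7≤45.6, storage 44≥39, cost 1131≤1623).
S3: dominated by S5 (read latency 4.7≤21.6, storage 44≥34, cost 1131≤1378).
S4: not dominated (best storage).
S5: not dominated (best read latency).
S6: not dominated (best cost).
S7: dominated by S1 (read latency 32.5≤42.6, storage 19≥18, cost 483≤1625).
S8: not dominated.
S9: not dominated.

S1, S4, S5, S6, S8, S9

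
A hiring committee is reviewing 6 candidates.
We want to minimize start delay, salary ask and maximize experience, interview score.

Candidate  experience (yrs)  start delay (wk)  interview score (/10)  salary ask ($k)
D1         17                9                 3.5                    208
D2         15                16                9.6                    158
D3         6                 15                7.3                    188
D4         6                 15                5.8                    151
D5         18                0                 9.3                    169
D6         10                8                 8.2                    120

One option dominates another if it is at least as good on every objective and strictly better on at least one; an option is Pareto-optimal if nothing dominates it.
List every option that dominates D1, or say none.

D5

D5: experience 18≥17, start delay 0≤9, interview score 9.3≥3.5, salary ask 169≤208 — dominates D1.
Others (D2, D3, D4, D6) are each worse than D1 on at least one objective.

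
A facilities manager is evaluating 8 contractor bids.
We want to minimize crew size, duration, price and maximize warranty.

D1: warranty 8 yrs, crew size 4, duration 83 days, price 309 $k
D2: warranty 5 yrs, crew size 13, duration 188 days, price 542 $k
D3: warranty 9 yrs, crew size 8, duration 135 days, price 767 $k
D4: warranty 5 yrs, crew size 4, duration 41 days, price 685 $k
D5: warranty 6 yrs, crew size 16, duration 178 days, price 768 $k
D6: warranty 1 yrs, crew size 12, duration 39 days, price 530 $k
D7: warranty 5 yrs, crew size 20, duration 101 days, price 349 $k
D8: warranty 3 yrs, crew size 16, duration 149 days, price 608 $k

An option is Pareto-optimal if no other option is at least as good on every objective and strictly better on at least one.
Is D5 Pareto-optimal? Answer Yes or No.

No

D1 vs D5: warranty 8≥6, crew size 4≤16, duration 83≤178, price 309≤768 — D1 is at least as good on every objective and strictly better on at least one, so D1 dominates D5.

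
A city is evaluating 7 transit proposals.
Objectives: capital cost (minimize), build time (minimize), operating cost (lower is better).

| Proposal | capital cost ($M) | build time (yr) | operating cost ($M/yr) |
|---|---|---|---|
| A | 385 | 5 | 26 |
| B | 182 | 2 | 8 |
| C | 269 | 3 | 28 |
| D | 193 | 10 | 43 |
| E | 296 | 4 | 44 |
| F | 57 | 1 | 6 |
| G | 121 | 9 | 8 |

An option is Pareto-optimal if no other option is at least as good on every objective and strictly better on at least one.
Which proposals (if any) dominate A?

B, F

B: capital cost 182≤385, build time 2≤5, operating cost 8≤26 — dominates A.
F: capital cost 57≤385, build time 1≤5, operating cost 6≤26 — dominates A.
Others (C, D, E, G) are each worse than A on at least one objective.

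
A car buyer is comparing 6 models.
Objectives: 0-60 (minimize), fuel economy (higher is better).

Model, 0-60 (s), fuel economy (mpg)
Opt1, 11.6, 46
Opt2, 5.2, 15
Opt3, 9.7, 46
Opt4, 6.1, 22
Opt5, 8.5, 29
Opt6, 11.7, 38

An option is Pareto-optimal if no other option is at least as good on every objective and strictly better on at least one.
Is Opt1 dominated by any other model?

Yes

Opt3 vs Opt1: 0-60 9.7≤11.6, fuel economy 46≥46 — Opt3 is at least as good on every objective and strictly better on at least one, so Opt3 dominates Opt1.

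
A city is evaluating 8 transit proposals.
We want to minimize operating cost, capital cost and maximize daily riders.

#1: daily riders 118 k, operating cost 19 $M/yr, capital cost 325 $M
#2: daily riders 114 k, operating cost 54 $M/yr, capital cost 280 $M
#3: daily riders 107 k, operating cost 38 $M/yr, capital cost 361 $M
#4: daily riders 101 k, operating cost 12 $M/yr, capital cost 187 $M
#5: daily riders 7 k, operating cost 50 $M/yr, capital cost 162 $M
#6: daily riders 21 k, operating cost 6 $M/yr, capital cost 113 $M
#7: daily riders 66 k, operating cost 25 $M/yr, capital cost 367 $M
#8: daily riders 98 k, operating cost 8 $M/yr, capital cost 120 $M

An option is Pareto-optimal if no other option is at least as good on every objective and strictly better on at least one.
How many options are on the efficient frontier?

5

#1: not dominated (best daily riders).
#2: not dominated.
#3: dominated by #1 (daily riders 118≥107, operating cost 19≤38, capital cost 325≤361).
#4: not dominated.
#5: dominated by #6 (daily riders 21≥7, operating cost 6≤50, capital cost 113≤162).
#6: not dominated (best operating cost).
#7: dominated by #1 (daily riders 118≥66, operating cost 19≤25, capital cost 325≤367).
#8: not dominated.
Pareto-optimal: #1, #2, #4, #6, #8 → 5.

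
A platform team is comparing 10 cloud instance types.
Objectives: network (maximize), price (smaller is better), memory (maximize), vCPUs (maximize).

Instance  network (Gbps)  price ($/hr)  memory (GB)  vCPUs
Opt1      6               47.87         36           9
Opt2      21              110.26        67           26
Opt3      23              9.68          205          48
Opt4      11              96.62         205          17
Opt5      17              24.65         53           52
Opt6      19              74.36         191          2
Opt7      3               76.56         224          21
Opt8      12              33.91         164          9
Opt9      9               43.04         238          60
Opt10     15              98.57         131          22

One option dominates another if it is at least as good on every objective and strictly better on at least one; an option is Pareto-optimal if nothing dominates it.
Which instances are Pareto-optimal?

Opt1: dominated by Opt3 (network 23≥6, price 9.68≤47.87, memory 205≥36, vCPUs 48≥9).
Opt2: dominated by Opt3 (network 23≥21, price 9.68≤110.26, memory 205≥67, vCPUs 48≥26).
Opt3: not dominated (best network).
Opt4: dominated by Opt3 (network 23≥11, price 9.68≤96.62, memory 205≥205, vCPUs 48≥17).
Opt5: not dominated.
Opt6: dominated by Opt3 (network 23≥19, price 9.68≤74.36, memory 205≥191, vCPUs 48≥2).
Opt7: dominated by Opt9 (network 9≥3, price 43.04≤76.56, memory 238≥224, vCPUs 60≥21).
Opt8: dominated by Opt3 (network 23≥12, price 9.68≤33.91, memory 205≥164, vCPUs 48≥9).
Opt9: not dominated (best memory).
Opt10: dominated by Opt3 (network 23≥15, price 9.68≤98.57, memory 205≥131, vCPUs 48≥22).

Opt3, Opt5, Opt9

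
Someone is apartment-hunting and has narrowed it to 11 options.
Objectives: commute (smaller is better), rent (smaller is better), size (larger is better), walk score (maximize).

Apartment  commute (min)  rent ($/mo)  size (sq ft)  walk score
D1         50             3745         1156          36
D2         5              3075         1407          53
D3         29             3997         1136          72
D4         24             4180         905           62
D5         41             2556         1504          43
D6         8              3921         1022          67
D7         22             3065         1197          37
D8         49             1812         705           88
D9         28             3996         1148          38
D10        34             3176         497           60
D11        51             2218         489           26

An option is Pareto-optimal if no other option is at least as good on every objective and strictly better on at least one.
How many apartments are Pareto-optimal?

D1: dominated by D2 (commute 5≤50, rent 3075≤3745, size 1407≥1156, walk score 53≥36).
D2: not dominated (best commute).
D3: not dominated.
D4: dominated by D6 (commute 8≤24, rent 3921≤4180, size 1022≥905, walk score 67≥62).
D5: not dominated (best size).
D6: not dominated.
D7: not dominated.
D8: not dominated (best rent).
D9: dominated by D2 (commute 5≤28, rent 3075≤3996, size 1407≥1148, walk score 53≥38).
D10: not dominated.
D11: dominated by D8 (commute 49≤51, rent 1812≤2218, size 705≥489, walk score 88≥26).
Pareto-optimal: D2, D3, D5, D6, D7, D8, D10 → 7.

7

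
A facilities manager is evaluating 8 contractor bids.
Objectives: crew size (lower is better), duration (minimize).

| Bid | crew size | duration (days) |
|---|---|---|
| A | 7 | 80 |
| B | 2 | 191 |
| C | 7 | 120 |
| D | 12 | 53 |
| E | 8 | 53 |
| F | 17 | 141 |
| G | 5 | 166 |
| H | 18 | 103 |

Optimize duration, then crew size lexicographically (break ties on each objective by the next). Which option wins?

E

First minimize duration: best is 53, kept {D, E}.
Then minimize crew size: best is 8, kept {E}.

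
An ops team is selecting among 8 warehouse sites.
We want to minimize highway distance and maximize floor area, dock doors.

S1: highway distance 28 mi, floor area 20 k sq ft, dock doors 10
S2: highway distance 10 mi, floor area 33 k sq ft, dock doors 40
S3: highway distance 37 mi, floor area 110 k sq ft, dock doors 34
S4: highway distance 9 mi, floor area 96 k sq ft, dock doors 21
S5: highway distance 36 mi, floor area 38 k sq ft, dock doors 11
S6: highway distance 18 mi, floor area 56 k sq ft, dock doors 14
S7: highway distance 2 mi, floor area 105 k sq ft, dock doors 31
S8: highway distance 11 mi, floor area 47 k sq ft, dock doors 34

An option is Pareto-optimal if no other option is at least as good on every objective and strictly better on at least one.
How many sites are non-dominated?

S1: dominated by S2 (highway distance 10≤28, floor area 33≥20, dock doors 40≥10).
S2: not dominated (best dock doors).
S3: not dominated (best floor area).
S4: dominated by S7 (highway distance 2≤9, floor area 105≥96, dock doors 31≥21).
S5: dominated by S4 (highway distance 9≤36, floor area 96≥38, dock doors 21≥11).
S6: dominated by S4 (highway distance 9≤18, floor area 96≥56, dock doors 21≥14).
S7: not dominated (best highway distance).
S8: not dominated.
Pareto-optimal: S2, S3, S7, S8 → 4.

4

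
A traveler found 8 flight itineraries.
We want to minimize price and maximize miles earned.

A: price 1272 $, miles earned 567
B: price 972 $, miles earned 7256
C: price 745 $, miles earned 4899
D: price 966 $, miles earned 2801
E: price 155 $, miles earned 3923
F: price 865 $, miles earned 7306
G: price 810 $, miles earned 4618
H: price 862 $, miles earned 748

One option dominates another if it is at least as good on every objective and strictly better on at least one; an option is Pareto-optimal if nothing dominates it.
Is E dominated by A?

No

A vs E: A is worse on price (1272 vs 155), so it does not dominate E.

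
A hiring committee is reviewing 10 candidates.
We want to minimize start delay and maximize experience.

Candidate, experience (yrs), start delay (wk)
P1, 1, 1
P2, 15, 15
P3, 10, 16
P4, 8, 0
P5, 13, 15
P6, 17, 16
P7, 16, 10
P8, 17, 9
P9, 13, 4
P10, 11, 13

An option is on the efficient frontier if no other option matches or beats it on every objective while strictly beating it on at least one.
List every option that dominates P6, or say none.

P8

P8: experience 17≥17, start delay 9≤16 — dominates P6.
Others (P1, P2, P3, P4, P5, P7, P9, P10) are each worse than P6 on at least one objective.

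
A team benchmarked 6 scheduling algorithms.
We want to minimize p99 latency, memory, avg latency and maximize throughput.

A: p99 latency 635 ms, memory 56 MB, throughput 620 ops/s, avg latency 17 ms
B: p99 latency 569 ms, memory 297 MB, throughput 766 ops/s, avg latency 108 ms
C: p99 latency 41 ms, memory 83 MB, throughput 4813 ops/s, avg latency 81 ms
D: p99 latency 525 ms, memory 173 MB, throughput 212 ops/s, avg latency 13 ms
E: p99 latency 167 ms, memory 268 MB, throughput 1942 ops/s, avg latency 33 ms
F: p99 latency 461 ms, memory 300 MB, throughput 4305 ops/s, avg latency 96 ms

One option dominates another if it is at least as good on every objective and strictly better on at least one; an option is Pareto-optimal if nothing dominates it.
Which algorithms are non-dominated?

A: not dominated (best memory).
B: dominated by C (p99 latency 41≤569, memory 83≤297, throughput 4813≥766, avg latency 81≤108).
C: not dominated (best p99 latency).
D: not dominated (best avg latency).
E: not dominated.
F: dominated by C (p99 latency 41≤461, memory 83≤300, throughput 4813≥4305, avg latency 81≤96).

A, C, D, E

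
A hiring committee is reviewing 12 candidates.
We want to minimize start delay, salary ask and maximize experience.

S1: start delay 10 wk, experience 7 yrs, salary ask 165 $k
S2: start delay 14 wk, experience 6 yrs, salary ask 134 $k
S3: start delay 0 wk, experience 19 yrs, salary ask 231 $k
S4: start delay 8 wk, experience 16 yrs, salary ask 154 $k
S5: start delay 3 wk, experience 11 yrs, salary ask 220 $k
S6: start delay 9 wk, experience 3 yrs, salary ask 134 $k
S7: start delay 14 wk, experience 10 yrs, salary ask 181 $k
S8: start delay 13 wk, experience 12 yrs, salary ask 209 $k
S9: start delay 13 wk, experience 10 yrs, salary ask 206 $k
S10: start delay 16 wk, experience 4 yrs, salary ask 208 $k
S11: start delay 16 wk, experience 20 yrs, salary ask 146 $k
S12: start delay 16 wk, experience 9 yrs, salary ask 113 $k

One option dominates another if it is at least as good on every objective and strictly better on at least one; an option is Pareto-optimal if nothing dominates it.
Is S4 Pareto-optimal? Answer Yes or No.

Yes

S1: worse on start delay (10 vs 8).
S2: worse on start delay (14 vs 8).
S3: worse on salary ask (231 vs 154).
S5: worse on experience (11 vs 16).
S6: worse on start delay (9 vs 8).
S7: worse on start delay (14 vs 8).
S8: worse on start delay (13 vs 8).
S9: worse on start delay (13 vs 8).
S10: worse on start delay (16 vs 8).
S11: worse on start delay (16 vs 8).
S12: worse on start delay (16 vs 8).
No option is at least as good as S4 on every objective and strictly better on one.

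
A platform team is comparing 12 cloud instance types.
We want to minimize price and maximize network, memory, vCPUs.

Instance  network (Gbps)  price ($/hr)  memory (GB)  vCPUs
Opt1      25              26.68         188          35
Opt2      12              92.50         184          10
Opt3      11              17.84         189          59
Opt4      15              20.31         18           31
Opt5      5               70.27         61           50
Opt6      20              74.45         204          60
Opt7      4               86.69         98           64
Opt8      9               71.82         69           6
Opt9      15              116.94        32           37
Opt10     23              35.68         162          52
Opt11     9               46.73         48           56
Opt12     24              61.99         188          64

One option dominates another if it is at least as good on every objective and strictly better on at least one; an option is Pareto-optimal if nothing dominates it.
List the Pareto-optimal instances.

Opt1: not dominated (best network).
Opt2: dominated by Opt1 (network 25≥12, price 26.68≤92.50, memory 188≥184, vCPUs 35≥10).
Opt3: not dominated (best price).
Opt4: not dominated.
Opt5: dominated by Opt3 (network 11≥5, price 17.84≤70.27, memory 189≥61, vCPUs 59≥50).
Opt6: not dominated (best memory).
Opt7: dominated by Opt12 (network 24≥4, price 61.99≤86.69, memory 188≥98, vCPUs 64≥64).
Opt8: dominated by Opt1 (network 25≥9, price 26.68≤71.82, memory 188≥69, vCPUs 35≥6).
Opt9: dominated by Opt6 (network 20≥15, price 74.45≤116.94, memory 204≥32, vCPUs 60≥37).
Opt10: not dominated.
Opt11: dominated by Opt3 (network 11≥9, price 17.84≤46.73, memory 189≥48, vCPUs 59≥56).
Opt12: not dominated.

Opt1, Opt3, Opt4, Opt6, Opt10, Opt12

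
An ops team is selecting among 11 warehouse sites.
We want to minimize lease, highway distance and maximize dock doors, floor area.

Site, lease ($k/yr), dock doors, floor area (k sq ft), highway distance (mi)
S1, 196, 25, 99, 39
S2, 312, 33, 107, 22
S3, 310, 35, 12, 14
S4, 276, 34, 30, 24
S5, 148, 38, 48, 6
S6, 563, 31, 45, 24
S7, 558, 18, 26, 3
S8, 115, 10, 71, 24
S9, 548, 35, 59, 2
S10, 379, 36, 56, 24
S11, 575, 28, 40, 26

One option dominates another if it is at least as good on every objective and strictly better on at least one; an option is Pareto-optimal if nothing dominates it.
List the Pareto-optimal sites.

S1: not dominated.
S2: not dominated (best floor area).
S3: dominated by S5 (lease 148≤310, dock doors 38≥35, floor area 48≥12, highway distance 6≤14).
S4: dominated by S5 (lease 148≤276, dock doors 38≥34, floor area 48≥30, highway distance 6≤24).
S5: not dominated (best dock doors).
S6: dominated by S2 (lease 312≤563, dock doors 33≥31, floor area 107≥45, highway distance 22≤24).
S7: dominated by S9 (lease 548≤558, dock doors 35≥18, floor area 59≥26, highway distance 2≤3).
S8: not dominated (best lease).
S9: not dominated (best highway distance).
S10: not dominated.
S11: dominated by S2 (lease 312≤575, dock doors 33≥28, floor area 107≥40, highway distance 22≤26).

S1, S2, S5, S8, S9, S10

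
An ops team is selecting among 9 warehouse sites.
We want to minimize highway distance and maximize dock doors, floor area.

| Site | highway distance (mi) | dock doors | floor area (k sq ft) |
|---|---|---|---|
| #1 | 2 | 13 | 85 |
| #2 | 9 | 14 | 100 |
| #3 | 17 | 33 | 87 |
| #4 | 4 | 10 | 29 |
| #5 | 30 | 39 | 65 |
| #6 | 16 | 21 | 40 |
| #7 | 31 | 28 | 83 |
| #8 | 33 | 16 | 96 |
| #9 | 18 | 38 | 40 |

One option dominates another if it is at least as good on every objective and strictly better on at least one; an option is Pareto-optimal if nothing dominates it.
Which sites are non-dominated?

#1: not dominated (best highway distance).
#2: not dominated (best floor area).
#3: not dominated.
#4: dominated by #1 (highway distance 2≤4, dock doors 13≥10, floor area 85≥29).
#5: not dominated (best dock doors).
#6: not dominated.
#7: dominated by #3 (highway distance 17≤31, dock doors 33≥28, floor area 87≥83).
#8: not dominated.
#9: not dominated.

#1, #2, #3, #5, #6, #8, #9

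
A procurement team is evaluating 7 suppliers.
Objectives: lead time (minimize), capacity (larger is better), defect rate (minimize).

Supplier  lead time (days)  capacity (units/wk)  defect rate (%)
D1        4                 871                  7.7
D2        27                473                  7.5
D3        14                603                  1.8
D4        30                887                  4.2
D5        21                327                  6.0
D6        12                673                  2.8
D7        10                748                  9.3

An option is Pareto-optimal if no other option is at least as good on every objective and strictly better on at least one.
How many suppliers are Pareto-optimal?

D1: not dominated (best lead time).
D2: dominated by D3 (lead time 14≤27, capacity 603≥473, defect rate 1.8≤7.5).
D3: not dominated (best defect rate).
D4: not dominated (best capacity).
D5: dominated by D3 (lead time 14≤21, capacity 603≥327, defect rate 1.8≤6.0).
D6: not dominated.
D7: dominated by D1 (lead time 4≤10, capacity 871≥748, defect rate 7.7≤9.3).
Pareto-optimal: D1, D3, D4, D6 → 4.

4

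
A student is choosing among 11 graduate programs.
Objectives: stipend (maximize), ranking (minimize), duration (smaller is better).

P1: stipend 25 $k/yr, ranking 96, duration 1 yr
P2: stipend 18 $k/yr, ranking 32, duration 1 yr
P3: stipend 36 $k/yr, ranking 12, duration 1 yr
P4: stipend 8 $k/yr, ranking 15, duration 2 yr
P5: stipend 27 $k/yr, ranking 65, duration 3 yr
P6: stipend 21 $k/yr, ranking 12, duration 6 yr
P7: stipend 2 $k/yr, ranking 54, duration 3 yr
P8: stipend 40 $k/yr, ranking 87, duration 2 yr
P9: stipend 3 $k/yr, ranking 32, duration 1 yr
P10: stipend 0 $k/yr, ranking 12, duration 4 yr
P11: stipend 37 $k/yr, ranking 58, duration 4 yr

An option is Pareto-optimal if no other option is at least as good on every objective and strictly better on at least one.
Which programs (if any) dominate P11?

none

P1: worse on stipend (25 vs 37).
P2: worse on stipend (18 vs 37).
P3: worse on stipend (36 vs 37).
P4: worse on stipend (8 vs 37).
P5: worse on stipend (27 vs 37).
P6: worse on stipend (21 vs 37).
P7: worse on stipend (2 vs 37).
P8: worse on ranking (87 vs 58).
P9: worse on stipend (3 vs 37).
P10: worse on stipend (0 vs 37).
No option dominates P11.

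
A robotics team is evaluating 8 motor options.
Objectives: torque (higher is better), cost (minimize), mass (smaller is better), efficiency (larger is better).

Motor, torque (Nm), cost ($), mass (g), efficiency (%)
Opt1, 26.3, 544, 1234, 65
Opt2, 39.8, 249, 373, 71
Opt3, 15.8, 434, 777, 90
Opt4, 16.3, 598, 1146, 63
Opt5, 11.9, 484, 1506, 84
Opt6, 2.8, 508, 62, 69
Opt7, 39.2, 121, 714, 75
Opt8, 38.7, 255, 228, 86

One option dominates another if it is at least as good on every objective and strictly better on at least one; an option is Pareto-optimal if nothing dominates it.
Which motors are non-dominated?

Opt2, Opt3, Opt6, Opt7, Opt8

Opt1: dominated by Opt2 (torque 39.8≥26.3, cost 249≤544, mass 373≤1234, efficiency 71≥65).
Opt2: not dominated (best torque).
Opt3: not dominated (best efficiency).
Opt4: dominated by Opt2 (torque 39.8≥16.3, cost 249≤598, mass 373≤1146, efficiency 71≥63).
Opt5: dominated by Opt3 (torque 15.8≥11.9, cost 434≤484, mass 777≤1506, efficiency 90≥84).
Opt6: not dominated (best mass).
Opt7: not dominated (best cost).
Opt8: not dominated.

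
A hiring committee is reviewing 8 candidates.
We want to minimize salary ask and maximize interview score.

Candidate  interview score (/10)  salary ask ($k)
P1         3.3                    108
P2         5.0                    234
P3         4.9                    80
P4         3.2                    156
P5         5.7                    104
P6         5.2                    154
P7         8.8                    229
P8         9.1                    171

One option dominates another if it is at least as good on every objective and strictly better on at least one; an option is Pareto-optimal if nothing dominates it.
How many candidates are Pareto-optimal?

P1: dominated by P3 (interview score 4.9≥3.3, salary ask 80≤108).
P2: dominated by P5 (interview score 5.7≥5.0, salary ask 104≤234).
P3: not dominated (best salary ask).
P4: dominated by P1 (interview score 3.3≥3.2, salary ask 108≤156).
P5: not dominated.
P6: dominated by P5 (interview score 5.7≥5.2, salary ask 104≤154).
P7: dominated by P8 (interview score 9.1≥8.8, salary ask 171≤229).
P8: not dominated (best interview score).
Pareto-optimal: P3, P5, P8 → 3.

3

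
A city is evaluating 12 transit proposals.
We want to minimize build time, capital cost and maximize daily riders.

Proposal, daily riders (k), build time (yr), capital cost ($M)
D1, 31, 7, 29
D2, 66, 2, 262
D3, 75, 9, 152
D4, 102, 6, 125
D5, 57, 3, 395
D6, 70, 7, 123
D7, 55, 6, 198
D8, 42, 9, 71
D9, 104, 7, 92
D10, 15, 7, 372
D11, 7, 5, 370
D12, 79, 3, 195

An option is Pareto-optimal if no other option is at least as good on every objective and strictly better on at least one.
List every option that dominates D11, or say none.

D2, D12

D2: daily riders 66≥7, build time 2≤5, capital cost 262≤370 — dominates D11.
D12: daily riders 79≥7, build time 3≤5, capital cost 195≤370 — dominates D11.
Others (D1, D3, D4, D5, D6, D7, D8, D9, D10) are each worse than D11 on at least one objective.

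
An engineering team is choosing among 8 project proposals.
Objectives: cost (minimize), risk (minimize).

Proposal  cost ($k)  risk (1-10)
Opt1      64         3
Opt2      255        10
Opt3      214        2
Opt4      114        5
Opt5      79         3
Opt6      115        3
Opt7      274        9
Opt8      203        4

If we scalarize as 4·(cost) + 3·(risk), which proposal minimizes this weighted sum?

Opt1

Opt1: 4·64 + 3·3 = 265
Opt2: 4·255 + 3·10 = 1050
Opt3: 4·214 + 3·2 = 862
Opt4: 4·114 + 3·5 = 471
Opt5: 4·79 + 3·3 = 325
Opt6: 4·115 + 3·3 = 469
Opt7: 4·274 + 3·9 = 1123
Opt8: 4·203 + 3·4 = 824
Lowest: Opt1 at 265.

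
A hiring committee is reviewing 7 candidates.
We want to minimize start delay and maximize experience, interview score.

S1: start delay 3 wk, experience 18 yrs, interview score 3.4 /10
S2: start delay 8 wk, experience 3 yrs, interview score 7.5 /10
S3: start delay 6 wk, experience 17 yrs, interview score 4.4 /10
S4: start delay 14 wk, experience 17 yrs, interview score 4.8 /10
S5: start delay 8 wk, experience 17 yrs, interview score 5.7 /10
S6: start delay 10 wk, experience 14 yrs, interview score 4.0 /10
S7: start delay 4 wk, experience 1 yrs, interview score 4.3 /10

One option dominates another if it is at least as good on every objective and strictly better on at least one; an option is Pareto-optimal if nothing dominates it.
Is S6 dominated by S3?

S3 vs S6: start delay 6≤10, experience 17≥14, interview score 4.4≥4.0 — S3 is at least as good on every objective with at least one strict improvement.

Yes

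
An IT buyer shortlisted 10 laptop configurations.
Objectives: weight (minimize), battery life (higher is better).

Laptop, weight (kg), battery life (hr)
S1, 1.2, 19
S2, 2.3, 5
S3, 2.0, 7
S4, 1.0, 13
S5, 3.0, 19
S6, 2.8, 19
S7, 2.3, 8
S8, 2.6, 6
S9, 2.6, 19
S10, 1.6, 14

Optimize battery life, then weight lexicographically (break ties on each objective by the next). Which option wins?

S1

First maximize battery life: best is 19, kept {S1, S5, S6, S9}.
Then minimize weight: best is 1.2, kept {S1}.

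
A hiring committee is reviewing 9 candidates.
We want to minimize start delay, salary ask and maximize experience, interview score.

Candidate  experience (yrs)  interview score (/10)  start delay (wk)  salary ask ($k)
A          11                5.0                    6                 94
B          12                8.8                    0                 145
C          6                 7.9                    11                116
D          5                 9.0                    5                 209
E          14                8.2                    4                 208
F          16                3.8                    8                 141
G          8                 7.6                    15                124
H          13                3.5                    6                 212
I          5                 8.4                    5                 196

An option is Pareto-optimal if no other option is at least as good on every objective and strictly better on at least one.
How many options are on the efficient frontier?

A: not dominated (best salary ask).
B: not dominated (best start delay).
C: not dominated.
D: not dominated (best interview score).
E: not dominated.
F: not dominated (best experience).
G: not dominated.
H: dominated by E (experience 14≥13, interview score 8.2≥3.5, start delay 4≤6, salary ask 208≤212).
I: dominated by B (experience 12≥5, interview score 8.8≥8.4, start delay 0≤5, salary ask 145≤196).
Pareto-optimal: A, B, C, D, E, F, G → 7.

7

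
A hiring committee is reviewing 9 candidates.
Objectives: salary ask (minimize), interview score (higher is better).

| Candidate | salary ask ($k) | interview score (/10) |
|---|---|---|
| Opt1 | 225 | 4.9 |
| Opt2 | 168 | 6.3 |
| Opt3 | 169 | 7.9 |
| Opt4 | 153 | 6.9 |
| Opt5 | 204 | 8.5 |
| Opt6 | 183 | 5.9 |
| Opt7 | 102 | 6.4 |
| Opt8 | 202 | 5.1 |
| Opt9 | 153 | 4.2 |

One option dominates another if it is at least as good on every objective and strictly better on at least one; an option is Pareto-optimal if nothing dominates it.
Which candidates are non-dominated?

Opt3, Opt4, Opt5, Opt7

Opt1: dominated by Opt2 (salary ask 168≤225, interview score 6.3≥4.9).
Opt2: dominated by Opt4 (salary ask 153≤168, interview score 6.9≥6.3).
Opt3: not dominated.
Opt4: not dominated.
Opt5: not dominated (best interview score).
Opt6: dominated by Opt2 (salary ask 168≤183, interview score 6.3≥5.9).
Opt7: not dominated (best salary ask).
Opt8: dominated by Opt2 (salary ask 168≤202, interview score 6.3≥5.1).
Opt9: dominated by Opt4 (salary ask 153≤153, interview score 6.9≥4.2).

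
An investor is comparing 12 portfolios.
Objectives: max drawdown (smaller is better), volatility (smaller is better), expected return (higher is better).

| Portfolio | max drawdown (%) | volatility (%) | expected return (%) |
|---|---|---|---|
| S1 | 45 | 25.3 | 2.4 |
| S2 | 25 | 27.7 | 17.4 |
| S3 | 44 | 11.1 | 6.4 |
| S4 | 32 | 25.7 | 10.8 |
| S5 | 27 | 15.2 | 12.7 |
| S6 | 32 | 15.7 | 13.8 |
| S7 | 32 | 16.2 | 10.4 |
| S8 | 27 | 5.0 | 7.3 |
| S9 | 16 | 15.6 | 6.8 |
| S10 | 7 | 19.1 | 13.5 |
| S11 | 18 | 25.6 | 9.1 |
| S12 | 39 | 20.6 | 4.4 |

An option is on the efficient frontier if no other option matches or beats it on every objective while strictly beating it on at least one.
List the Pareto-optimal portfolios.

S1: dominated by S3 (max drawdown 44≤45, volatility 11.1≤25.3, expected return 6.4≥2.4).
S2: not dominated (best expected return).
S3: dominated by S8 (max drawdown 27≤44, volatility 5.0≤11.1, expected return 7.3≥6.4).
S4: dominated by S5 (max drawdown 27≤32, volatility 15.2≤25.7, expected return 12.7≥10.8).
S5: not dominated.
S6: not dominated.
S7: dominated by S5 (max drawdown 27≤32, volatility 15.2≤16.2, expected return 12.7≥10.4).
S8: not dominated (best volatility).
S9: not dominated.
S10: not dominated (best max drawdown).
S11: dominated by S10 (max drawdown 7≤18, volatility 19.1≤25.6, expected return 13.5≥9.1).
S12: dominated by S5 (max drawdown 27≤39, volatility 15.2≤20.6, expected return 12.7≥4.4).

S2, S5, S6, S8, S9, S10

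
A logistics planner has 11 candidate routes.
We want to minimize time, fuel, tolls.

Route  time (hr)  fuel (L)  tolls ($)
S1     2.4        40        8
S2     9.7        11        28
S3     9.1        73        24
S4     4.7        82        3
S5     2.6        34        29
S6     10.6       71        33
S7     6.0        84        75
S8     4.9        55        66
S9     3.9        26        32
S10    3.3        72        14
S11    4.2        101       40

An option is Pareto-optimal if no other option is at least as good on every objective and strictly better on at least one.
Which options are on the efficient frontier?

S1: not dominated (best time).
S2: not dominated (best fuel).
S3: dominated by S1 (time 2.4≤9.1, fuel 40≤73, tolls 8≤24).
S4: not dominated (best tolls).
S5: not dominated.
S6: dominated by S1 (time 2.4≤10.6, fuel 40≤71, tolls 8≤33).
S7: dominated by S1 (time 2.4≤6.0, fuel 40≤84, tolls 8≤75).
S8: dominated by S1 (time 2.4≤4.9, fuel 40≤55, tolls 8≤66).
S9: not dominated.
S10: dominated by S1 (time 2.4≤3.3, fuel 40≤72, tolls 8≤14).
S11: dominated by S1 (time 2.4≤4.2, fuel 40≤101, tolls 8≤40).

S1, S2, S4, S5, S9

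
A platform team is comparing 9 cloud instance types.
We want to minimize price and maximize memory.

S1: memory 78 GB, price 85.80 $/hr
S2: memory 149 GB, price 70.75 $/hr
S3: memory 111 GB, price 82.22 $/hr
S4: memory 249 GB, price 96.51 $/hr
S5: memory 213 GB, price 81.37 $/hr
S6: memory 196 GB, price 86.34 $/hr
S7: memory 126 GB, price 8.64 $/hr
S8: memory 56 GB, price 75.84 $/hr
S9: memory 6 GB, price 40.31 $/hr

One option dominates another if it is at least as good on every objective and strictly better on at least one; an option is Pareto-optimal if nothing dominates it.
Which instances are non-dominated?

S2, S4, S5, S7

S1: dominated by S2 (memory 149≥78, price 70.75≤85.80).
S2: not dominated.
S3: dominated by S2 (memory 149≥111, price 70.75≤82.22).
S4: not dominated (best memory).
S5: not dominated.
S6: dominated by S5 (memory 213≥196, price 81.37≤86.34).
S7: not dominated (best price).
S8: dominated by S2 (memory 149≥56, price 70.75≤75.84).
S9: dominated by S7 (memory 126≥6, price 8.64≤40.31).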